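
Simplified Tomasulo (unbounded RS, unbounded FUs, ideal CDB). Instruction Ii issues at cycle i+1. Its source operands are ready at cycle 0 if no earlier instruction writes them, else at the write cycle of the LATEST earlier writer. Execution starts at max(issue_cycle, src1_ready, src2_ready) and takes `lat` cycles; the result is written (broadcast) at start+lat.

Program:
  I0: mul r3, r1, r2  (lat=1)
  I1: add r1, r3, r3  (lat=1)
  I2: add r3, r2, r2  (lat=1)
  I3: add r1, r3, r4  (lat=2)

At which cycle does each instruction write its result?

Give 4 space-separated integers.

Answer: 2 3 4 6

Derivation:
I0 mul r3: issue@1 deps=(None,None) exec_start@1 write@2
I1 add r1: issue@2 deps=(0,0) exec_start@2 write@3
I2 add r3: issue@3 deps=(None,None) exec_start@3 write@4
I3 add r1: issue@4 deps=(2,None) exec_start@4 write@6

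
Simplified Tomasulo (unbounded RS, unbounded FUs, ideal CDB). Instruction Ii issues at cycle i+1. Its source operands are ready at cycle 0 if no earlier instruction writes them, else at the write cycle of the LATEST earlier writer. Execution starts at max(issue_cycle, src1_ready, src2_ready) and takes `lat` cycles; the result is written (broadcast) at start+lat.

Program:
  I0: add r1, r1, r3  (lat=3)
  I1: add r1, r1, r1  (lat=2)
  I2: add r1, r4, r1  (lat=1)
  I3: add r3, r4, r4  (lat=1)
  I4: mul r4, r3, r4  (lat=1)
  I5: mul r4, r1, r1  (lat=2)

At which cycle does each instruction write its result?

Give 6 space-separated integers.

Answer: 4 6 7 5 6 9

Derivation:
I0 add r1: issue@1 deps=(None,None) exec_start@1 write@4
I1 add r1: issue@2 deps=(0,0) exec_start@4 write@6
I2 add r1: issue@3 deps=(None,1) exec_start@6 write@7
I3 add r3: issue@4 deps=(None,None) exec_start@4 write@5
I4 mul r4: issue@5 deps=(3,None) exec_start@5 write@6
I5 mul r4: issue@6 deps=(2,2) exec_start@7 write@9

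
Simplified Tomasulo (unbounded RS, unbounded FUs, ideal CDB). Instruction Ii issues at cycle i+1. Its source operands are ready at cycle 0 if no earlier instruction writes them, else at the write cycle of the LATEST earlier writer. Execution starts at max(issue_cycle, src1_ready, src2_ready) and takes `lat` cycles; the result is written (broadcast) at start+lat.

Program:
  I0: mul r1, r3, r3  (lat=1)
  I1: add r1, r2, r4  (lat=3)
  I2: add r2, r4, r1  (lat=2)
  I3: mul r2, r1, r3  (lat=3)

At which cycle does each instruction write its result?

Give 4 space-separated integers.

I0 mul r1: issue@1 deps=(None,None) exec_start@1 write@2
I1 add r1: issue@2 deps=(None,None) exec_start@2 write@5
I2 add r2: issue@3 deps=(None,1) exec_start@5 write@7
I3 mul r2: issue@4 deps=(1,None) exec_start@5 write@8

Answer: 2 5 7 8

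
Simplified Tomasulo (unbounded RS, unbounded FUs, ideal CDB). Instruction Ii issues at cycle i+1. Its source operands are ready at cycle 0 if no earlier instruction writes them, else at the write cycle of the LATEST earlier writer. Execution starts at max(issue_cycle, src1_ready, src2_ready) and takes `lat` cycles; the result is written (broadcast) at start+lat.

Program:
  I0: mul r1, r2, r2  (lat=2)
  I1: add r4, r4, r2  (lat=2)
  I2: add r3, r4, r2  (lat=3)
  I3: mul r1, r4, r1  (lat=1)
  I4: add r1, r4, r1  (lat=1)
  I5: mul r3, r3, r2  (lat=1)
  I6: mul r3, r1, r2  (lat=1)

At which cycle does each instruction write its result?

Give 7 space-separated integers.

Answer: 3 4 7 5 6 8 8

Derivation:
I0 mul r1: issue@1 deps=(None,None) exec_start@1 write@3
I1 add r4: issue@2 deps=(None,None) exec_start@2 write@4
I2 add r3: issue@3 deps=(1,None) exec_start@4 write@7
I3 mul r1: issue@4 deps=(1,0) exec_start@4 write@5
I4 add r1: issue@5 deps=(1,3) exec_start@5 write@6
I5 mul r3: issue@6 deps=(2,None) exec_start@7 write@8
I6 mul r3: issue@7 deps=(4,None) exec_start@7 write@8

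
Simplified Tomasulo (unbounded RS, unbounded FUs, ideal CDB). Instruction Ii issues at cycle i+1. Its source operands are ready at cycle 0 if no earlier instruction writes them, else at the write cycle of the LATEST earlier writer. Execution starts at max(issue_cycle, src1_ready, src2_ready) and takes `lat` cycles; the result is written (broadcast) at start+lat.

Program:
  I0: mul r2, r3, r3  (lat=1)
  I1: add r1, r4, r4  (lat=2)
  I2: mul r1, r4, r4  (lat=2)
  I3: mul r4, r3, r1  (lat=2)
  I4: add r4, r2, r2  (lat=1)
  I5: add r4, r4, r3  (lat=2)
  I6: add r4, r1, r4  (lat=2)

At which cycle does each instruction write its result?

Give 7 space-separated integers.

I0 mul r2: issue@1 deps=(None,None) exec_start@1 write@2
I1 add r1: issue@2 deps=(None,None) exec_start@2 write@4
I2 mul r1: issue@3 deps=(None,None) exec_start@3 write@5
I3 mul r4: issue@4 deps=(None,2) exec_start@5 write@7
I4 add r4: issue@5 deps=(0,0) exec_start@5 write@6
I5 add r4: issue@6 deps=(4,None) exec_start@6 write@8
I6 add r4: issue@7 deps=(2,5) exec_start@8 write@10

Answer: 2 4 5 7 6 8 10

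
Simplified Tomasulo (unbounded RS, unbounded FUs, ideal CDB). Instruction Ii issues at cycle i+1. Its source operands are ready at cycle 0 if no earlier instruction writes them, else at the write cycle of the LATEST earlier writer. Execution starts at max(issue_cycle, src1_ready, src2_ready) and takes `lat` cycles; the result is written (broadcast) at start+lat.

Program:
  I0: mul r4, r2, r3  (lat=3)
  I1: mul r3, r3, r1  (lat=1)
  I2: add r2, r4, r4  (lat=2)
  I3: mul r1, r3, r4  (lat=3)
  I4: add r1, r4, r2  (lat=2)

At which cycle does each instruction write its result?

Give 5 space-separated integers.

Answer: 4 3 6 7 8

Derivation:
I0 mul r4: issue@1 deps=(None,None) exec_start@1 write@4
I1 mul r3: issue@2 deps=(None,None) exec_start@2 write@3
I2 add r2: issue@3 deps=(0,0) exec_start@4 write@6
I3 mul r1: issue@4 deps=(1,0) exec_start@4 write@7
I4 add r1: issue@5 deps=(0,2) exec_start@6 write@8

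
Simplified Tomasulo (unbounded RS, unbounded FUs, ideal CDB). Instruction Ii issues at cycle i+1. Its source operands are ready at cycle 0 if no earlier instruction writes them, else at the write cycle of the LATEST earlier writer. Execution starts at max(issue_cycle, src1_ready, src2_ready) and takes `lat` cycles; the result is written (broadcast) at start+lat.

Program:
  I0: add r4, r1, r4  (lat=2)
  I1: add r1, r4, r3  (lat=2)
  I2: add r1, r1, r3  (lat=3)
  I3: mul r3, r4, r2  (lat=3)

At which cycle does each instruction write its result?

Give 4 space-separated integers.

I0 add r4: issue@1 deps=(None,None) exec_start@1 write@3
I1 add r1: issue@2 deps=(0,None) exec_start@3 write@5
I2 add r1: issue@3 deps=(1,None) exec_start@5 write@8
I3 mul r3: issue@4 deps=(0,None) exec_start@4 write@7

Answer: 3 5 8 7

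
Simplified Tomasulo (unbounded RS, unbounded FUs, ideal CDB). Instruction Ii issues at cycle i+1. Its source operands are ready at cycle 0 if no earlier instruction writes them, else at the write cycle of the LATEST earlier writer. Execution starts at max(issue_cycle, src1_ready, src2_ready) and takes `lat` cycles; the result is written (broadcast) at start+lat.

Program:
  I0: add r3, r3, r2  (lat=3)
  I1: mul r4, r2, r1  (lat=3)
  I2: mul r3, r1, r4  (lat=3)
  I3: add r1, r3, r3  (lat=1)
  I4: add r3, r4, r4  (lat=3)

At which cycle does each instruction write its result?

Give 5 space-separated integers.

I0 add r3: issue@1 deps=(None,None) exec_start@1 write@4
I1 mul r4: issue@2 deps=(None,None) exec_start@2 write@5
I2 mul r3: issue@3 deps=(None,1) exec_start@5 write@8
I3 add r1: issue@4 deps=(2,2) exec_start@8 write@9
I4 add r3: issue@5 deps=(1,1) exec_start@5 write@8

Answer: 4 5 8 9 8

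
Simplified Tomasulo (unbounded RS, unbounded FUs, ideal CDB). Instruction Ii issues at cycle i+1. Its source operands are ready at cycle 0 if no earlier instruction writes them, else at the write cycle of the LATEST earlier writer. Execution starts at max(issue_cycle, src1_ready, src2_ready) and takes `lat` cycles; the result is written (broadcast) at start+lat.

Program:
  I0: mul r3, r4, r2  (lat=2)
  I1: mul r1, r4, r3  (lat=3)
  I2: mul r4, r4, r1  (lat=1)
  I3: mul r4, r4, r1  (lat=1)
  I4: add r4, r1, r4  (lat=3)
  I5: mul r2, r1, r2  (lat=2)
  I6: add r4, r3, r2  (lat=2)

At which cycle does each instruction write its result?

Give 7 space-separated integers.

Answer: 3 6 7 8 11 8 10

Derivation:
I0 mul r3: issue@1 deps=(None,None) exec_start@1 write@3
I1 mul r1: issue@2 deps=(None,0) exec_start@3 write@6
I2 mul r4: issue@3 deps=(None,1) exec_start@6 write@7
I3 mul r4: issue@4 deps=(2,1) exec_start@7 write@8
I4 add r4: issue@5 deps=(1,3) exec_start@8 write@11
I5 mul r2: issue@6 deps=(1,None) exec_start@6 write@8
I6 add r4: issue@7 deps=(0,5) exec_start@8 write@10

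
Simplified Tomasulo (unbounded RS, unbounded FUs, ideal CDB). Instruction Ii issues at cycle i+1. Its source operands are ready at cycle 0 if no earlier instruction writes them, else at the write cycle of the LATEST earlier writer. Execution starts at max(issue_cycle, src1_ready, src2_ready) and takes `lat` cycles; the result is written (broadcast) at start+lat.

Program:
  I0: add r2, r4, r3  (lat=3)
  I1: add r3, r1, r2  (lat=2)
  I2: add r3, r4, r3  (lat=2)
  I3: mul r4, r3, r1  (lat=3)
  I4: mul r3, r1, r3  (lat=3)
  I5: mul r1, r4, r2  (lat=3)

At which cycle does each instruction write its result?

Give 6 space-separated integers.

Answer: 4 6 8 11 11 14

Derivation:
I0 add r2: issue@1 deps=(None,None) exec_start@1 write@4
I1 add r3: issue@2 deps=(None,0) exec_start@4 write@6
I2 add r3: issue@3 deps=(None,1) exec_start@6 write@8
I3 mul r4: issue@4 deps=(2,None) exec_start@8 write@11
I4 mul r3: issue@5 deps=(None,2) exec_start@8 write@11
I5 mul r1: issue@6 deps=(3,0) exec_start@11 write@14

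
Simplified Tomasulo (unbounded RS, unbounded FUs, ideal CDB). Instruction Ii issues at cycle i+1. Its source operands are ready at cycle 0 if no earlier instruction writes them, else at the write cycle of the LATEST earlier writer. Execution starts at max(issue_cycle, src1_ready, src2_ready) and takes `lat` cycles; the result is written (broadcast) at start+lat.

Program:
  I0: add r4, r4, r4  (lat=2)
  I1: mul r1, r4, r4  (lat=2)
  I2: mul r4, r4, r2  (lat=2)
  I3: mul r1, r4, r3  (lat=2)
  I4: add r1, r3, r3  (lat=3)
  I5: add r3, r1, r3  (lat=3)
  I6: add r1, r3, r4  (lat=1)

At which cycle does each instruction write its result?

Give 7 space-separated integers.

I0 add r4: issue@1 deps=(None,None) exec_start@1 write@3
I1 mul r1: issue@2 deps=(0,0) exec_start@3 write@5
I2 mul r4: issue@3 deps=(0,None) exec_start@3 write@5
I3 mul r1: issue@4 deps=(2,None) exec_start@5 write@7
I4 add r1: issue@5 deps=(None,None) exec_start@5 write@8
I5 add r3: issue@6 deps=(4,None) exec_start@8 write@11
I6 add r1: issue@7 deps=(5,2) exec_start@11 write@12

Answer: 3 5 5 7 8 11 12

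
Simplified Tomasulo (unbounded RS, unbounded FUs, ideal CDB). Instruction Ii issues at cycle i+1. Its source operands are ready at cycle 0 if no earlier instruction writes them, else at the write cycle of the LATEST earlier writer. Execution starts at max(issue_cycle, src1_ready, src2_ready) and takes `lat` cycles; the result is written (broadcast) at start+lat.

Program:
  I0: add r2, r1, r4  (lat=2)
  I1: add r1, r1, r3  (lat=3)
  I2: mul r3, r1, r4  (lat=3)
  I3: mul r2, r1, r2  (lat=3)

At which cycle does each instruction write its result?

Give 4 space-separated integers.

Answer: 3 5 8 8

Derivation:
I0 add r2: issue@1 deps=(None,None) exec_start@1 write@3
I1 add r1: issue@2 deps=(None,None) exec_start@2 write@5
I2 mul r3: issue@3 deps=(1,None) exec_start@5 write@8
I3 mul r2: issue@4 deps=(1,0) exec_start@5 write@8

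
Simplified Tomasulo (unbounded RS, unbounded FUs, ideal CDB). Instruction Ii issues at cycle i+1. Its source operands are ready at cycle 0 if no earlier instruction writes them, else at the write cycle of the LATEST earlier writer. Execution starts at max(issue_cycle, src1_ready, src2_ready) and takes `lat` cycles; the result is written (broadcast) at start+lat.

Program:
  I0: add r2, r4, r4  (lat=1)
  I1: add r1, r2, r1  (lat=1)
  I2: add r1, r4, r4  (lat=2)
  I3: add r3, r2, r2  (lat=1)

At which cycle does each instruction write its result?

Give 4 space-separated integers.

Answer: 2 3 5 5

Derivation:
I0 add r2: issue@1 deps=(None,None) exec_start@1 write@2
I1 add r1: issue@2 deps=(0,None) exec_start@2 write@3
I2 add r1: issue@3 deps=(None,None) exec_start@3 write@5
I3 add r3: issue@4 deps=(0,0) exec_start@4 write@5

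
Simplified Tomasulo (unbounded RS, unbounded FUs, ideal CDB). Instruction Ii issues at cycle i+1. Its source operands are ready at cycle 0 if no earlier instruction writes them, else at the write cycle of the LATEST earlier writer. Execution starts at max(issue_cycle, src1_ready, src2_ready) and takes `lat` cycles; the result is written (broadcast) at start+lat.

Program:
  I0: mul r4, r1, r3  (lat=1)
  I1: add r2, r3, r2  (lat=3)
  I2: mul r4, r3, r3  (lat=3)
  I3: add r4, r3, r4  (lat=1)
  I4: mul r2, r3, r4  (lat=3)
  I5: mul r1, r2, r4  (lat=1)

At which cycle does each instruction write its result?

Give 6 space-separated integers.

I0 mul r4: issue@1 deps=(None,None) exec_start@1 write@2
I1 add r2: issue@2 deps=(None,None) exec_start@2 write@5
I2 mul r4: issue@3 deps=(None,None) exec_start@3 write@6
I3 add r4: issue@4 deps=(None,2) exec_start@6 write@7
I4 mul r2: issue@5 deps=(None,3) exec_start@7 write@10
I5 mul r1: issue@6 deps=(4,3) exec_start@10 write@11

Answer: 2 5 6 7 10 11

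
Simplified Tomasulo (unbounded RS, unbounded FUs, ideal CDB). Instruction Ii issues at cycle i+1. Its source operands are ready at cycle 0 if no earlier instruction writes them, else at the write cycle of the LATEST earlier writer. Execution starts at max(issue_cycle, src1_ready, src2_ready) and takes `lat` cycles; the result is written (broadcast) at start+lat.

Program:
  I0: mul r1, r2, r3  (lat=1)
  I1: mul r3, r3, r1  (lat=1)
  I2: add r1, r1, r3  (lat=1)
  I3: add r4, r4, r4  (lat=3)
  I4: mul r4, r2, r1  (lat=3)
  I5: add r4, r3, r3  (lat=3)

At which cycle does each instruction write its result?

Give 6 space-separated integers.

I0 mul r1: issue@1 deps=(None,None) exec_start@1 write@2
I1 mul r3: issue@2 deps=(None,0) exec_start@2 write@3
I2 add r1: issue@3 deps=(0,1) exec_start@3 write@4
I3 add r4: issue@4 deps=(None,None) exec_start@4 write@7
I4 mul r4: issue@5 deps=(None,2) exec_start@5 write@8
I5 add r4: issue@6 deps=(1,1) exec_start@6 write@9

Answer: 2 3 4 7 8 9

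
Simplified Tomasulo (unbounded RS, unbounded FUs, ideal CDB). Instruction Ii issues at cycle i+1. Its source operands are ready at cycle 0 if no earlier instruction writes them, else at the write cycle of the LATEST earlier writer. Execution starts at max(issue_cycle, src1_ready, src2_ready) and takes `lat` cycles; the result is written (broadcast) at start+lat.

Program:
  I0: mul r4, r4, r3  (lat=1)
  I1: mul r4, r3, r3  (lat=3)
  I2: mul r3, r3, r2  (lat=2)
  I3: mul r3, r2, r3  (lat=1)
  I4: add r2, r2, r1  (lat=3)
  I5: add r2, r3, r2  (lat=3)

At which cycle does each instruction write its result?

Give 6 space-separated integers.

Answer: 2 5 5 6 8 11

Derivation:
I0 mul r4: issue@1 deps=(None,None) exec_start@1 write@2
I1 mul r4: issue@2 deps=(None,None) exec_start@2 write@5
I2 mul r3: issue@3 deps=(None,None) exec_start@3 write@5
I3 mul r3: issue@4 deps=(None,2) exec_start@5 write@6
I4 add r2: issue@5 deps=(None,None) exec_start@5 write@8
I5 add r2: issue@6 deps=(3,4) exec_start@8 write@11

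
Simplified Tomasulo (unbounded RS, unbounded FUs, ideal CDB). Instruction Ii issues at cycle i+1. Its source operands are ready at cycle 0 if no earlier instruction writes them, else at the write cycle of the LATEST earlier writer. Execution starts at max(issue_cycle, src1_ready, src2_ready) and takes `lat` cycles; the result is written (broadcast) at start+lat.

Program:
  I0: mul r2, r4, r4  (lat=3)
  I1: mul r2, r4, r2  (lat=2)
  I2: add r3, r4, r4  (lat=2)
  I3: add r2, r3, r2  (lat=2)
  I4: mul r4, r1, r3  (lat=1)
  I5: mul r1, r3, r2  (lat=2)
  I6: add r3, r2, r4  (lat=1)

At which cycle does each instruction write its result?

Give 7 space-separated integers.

I0 mul r2: issue@1 deps=(None,None) exec_start@1 write@4
I1 mul r2: issue@2 deps=(None,0) exec_start@4 write@6
I2 add r3: issue@3 deps=(None,None) exec_start@3 write@5
I3 add r2: issue@4 deps=(2,1) exec_start@6 write@8
I4 mul r4: issue@5 deps=(None,2) exec_start@5 write@6
I5 mul r1: issue@6 deps=(2,3) exec_start@8 write@10
I6 add r3: issue@7 deps=(3,4) exec_start@8 write@9

Answer: 4 6 5 8 6 10 9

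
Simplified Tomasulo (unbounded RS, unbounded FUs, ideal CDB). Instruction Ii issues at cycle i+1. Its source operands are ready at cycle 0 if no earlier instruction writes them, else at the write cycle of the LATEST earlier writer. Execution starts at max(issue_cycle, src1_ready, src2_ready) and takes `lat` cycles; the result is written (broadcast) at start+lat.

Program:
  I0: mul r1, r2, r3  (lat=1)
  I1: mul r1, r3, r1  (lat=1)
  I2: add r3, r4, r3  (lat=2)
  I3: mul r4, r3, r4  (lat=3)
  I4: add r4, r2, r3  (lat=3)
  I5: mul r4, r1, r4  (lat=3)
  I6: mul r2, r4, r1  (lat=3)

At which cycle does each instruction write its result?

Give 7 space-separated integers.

I0 mul r1: issue@1 deps=(None,None) exec_start@1 write@2
I1 mul r1: issue@2 deps=(None,0) exec_start@2 write@3
I2 add r3: issue@3 deps=(None,None) exec_start@3 write@5
I3 mul r4: issue@4 deps=(2,None) exec_start@5 write@8
I4 add r4: issue@5 deps=(None,2) exec_start@5 write@8
I5 mul r4: issue@6 deps=(1,4) exec_start@8 write@11
I6 mul r2: issue@7 deps=(5,1) exec_start@11 write@14

Answer: 2 3 5 8 8 11 14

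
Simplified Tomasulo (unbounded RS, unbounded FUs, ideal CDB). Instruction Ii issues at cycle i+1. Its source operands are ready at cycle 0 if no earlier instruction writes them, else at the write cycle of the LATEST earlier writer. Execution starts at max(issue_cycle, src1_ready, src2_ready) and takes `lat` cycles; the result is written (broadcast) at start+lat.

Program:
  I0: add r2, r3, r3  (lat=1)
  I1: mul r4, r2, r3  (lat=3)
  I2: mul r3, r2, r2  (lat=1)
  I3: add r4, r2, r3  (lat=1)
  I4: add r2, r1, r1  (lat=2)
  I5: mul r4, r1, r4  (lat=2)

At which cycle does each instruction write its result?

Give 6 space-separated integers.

I0 add r2: issue@1 deps=(None,None) exec_start@1 write@2
I1 mul r4: issue@2 deps=(0,None) exec_start@2 write@5
I2 mul r3: issue@3 deps=(0,0) exec_start@3 write@4
I3 add r4: issue@4 deps=(0,2) exec_start@4 write@5
I4 add r2: issue@5 deps=(None,None) exec_start@5 write@7
I5 mul r4: issue@6 deps=(None,3) exec_start@6 write@8

Answer: 2 5 4 5 7 8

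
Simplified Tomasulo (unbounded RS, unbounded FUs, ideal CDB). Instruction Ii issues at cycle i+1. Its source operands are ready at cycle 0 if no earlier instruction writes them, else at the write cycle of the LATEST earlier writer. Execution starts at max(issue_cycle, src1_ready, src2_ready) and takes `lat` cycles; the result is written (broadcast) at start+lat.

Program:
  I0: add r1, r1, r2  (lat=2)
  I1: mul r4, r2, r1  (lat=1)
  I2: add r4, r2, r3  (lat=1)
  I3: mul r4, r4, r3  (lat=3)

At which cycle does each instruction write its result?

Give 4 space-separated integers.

Answer: 3 4 4 7

Derivation:
I0 add r1: issue@1 deps=(None,None) exec_start@1 write@3
I1 mul r4: issue@2 deps=(None,0) exec_start@3 write@4
I2 add r4: issue@3 deps=(None,None) exec_start@3 write@4
I3 mul r4: issue@4 deps=(2,None) exec_start@4 write@7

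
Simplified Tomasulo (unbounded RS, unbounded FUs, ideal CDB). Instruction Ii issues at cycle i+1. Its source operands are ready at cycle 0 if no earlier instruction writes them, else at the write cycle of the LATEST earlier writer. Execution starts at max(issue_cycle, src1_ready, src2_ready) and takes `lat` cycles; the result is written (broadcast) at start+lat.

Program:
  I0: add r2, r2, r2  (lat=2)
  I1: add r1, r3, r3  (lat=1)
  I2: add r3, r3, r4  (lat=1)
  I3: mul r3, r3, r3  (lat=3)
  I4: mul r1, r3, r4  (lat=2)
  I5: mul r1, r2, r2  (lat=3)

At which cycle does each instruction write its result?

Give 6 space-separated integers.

I0 add r2: issue@1 deps=(None,None) exec_start@1 write@3
I1 add r1: issue@2 deps=(None,None) exec_start@2 write@3
I2 add r3: issue@3 deps=(None,None) exec_start@3 write@4
I3 mul r3: issue@4 deps=(2,2) exec_start@4 write@7
I4 mul r1: issue@5 deps=(3,None) exec_start@7 write@9
I5 mul r1: issue@6 deps=(0,0) exec_start@6 write@9

Answer: 3 3 4 7 9 9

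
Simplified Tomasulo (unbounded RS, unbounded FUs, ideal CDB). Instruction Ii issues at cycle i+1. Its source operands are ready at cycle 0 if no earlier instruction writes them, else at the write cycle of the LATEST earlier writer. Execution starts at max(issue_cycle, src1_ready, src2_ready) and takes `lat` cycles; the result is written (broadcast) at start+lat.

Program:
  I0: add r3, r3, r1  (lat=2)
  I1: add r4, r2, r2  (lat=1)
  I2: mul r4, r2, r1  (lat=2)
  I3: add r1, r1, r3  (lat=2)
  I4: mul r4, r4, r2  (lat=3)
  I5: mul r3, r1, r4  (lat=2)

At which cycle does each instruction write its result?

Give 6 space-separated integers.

Answer: 3 3 5 6 8 10

Derivation:
I0 add r3: issue@1 deps=(None,None) exec_start@1 write@3
I1 add r4: issue@2 deps=(None,None) exec_start@2 write@3
I2 mul r4: issue@3 deps=(None,None) exec_start@3 write@5
I3 add r1: issue@4 deps=(None,0) exec_start@4 write@6
I4 mul r4: issue@5 deps=(2,None) exec_start@5 write@8
I5 mul r3: issue@6 deps=(3,4) exec_start@8 write@10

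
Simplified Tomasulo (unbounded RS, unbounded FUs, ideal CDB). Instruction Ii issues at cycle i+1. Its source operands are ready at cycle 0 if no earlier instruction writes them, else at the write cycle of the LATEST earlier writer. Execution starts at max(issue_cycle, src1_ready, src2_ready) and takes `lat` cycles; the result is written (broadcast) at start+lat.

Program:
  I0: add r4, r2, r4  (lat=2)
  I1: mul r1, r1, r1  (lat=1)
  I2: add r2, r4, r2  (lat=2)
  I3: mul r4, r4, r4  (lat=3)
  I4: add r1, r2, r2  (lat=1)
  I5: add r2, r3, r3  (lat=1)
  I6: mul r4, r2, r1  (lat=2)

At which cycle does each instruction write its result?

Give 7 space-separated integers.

Answer: 3 3 5 7 6 7 9

Derivation:
I0 add r4: issue@1 deps=(None,None) exec_start@1 write@3
I1 mul r1: issue@2 deps=(None,None) exec_start@2 write@3
I2 add r2: issue@3 deps=(0,None) exec_start@3 write@5
I3 mul r4: issue@4 deps=(0,0) exec_start@4 write@7
I4 add r1: issue@5 deps=(2,2) exec_start@5 write@6
I5 add r2: issue@6 deps=(None,None) exec_start@6 write@7
I6 mul r4: issue@7 deps=(5,4) exec_start@7 write@9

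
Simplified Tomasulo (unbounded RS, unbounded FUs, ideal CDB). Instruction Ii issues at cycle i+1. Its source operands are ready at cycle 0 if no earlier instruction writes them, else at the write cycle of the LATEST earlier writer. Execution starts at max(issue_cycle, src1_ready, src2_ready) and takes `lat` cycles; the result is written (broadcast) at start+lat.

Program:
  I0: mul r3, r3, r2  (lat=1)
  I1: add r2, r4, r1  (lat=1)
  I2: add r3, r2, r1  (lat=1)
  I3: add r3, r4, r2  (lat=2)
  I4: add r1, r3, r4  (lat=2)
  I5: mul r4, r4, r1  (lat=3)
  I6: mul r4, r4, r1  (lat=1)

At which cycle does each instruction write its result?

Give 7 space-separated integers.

Answer: 2 3 4 6 8 11 12

Derivation:
I0 mul r3: issue@1 deps=(None,None) exec_start@1 write@2
I1 add r2: issue@2 deps=(None,None) exec_start@2 write@3
I2 add r3: issue@3 deps=(1,None) exec_start@3 write@4
I3 add r3: issue@4 deps=(None,1) exec_start@4 write@6
I4 add r1: issue@5 deps=(3,None) exec_start@6 write@8
I5 mul r4: issue@6 deps=(None,4) exec_start@8 write@11
I6 mul r4: issue@7 deps=(5,4) exec_start@11 write@12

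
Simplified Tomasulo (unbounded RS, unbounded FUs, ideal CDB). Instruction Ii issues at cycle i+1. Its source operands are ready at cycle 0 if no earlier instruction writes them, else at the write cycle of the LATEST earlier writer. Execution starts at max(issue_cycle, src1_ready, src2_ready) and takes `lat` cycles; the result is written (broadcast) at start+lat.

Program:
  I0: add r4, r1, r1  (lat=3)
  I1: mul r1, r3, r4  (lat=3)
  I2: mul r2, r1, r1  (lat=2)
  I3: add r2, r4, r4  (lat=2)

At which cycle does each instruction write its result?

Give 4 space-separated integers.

I0 add r4: issue@1 deps=(None,None) exec_start@1 write@4
I1 mul r1: issue@2 deps=(None,0) exec_start@4 write@7
I2 mul r2: issue@3 deps=(1,1) exec_start@7 write@9
I3 add r2: issue@4 deps=(0,0) exec_start@4 write@6

Answer: 4 7 9 6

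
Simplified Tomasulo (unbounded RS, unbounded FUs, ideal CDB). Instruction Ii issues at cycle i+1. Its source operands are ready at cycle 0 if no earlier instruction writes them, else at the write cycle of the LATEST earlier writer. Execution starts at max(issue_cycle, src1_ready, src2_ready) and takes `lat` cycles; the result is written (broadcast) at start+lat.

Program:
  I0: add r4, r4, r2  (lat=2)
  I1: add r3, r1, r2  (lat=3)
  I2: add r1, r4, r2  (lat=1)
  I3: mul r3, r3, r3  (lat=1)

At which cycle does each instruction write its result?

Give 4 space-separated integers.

Answer: 3 5 4 6

Derivation:
I0 add r4: issue@1 deps=(None,None) exec_start@1 write@3
I1 add r3: issue@2 deps=(None,None) exec_start@2 write@5
I2 add r1: issue@3 deps=(0,None) exec_start@3 write@4
I3 mul r3: issue@4 deps=(1,1) exec_start@5 write@6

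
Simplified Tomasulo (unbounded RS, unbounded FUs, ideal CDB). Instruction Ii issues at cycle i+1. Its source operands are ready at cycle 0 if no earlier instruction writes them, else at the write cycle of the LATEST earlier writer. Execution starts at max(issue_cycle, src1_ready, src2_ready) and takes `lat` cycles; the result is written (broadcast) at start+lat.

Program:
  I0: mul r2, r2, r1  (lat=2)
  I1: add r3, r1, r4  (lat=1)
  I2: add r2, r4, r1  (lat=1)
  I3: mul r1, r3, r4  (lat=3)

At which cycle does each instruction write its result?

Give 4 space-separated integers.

I0 mul r2: issue@1 deps=(None,None) exec_start@1 write@3
I1 add r3: issue@2 deps=(None,None) exec_start@2 write@3
I2 add r2: issue@3 deps=(None,None) exec_start@3 write@4
I3 mul r1: issue@4 deps=(1,None) exec_start@4 write@7

Answer: 3 3 4 7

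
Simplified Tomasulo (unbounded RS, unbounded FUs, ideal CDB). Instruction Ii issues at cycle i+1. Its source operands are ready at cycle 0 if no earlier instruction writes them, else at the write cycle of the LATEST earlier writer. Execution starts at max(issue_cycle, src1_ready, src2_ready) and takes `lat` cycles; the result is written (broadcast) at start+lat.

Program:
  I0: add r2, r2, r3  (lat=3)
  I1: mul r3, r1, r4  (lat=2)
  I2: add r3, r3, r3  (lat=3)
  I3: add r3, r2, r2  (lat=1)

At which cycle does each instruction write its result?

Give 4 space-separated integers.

Answer: 4 4 7 5

Derivation:
I0 add r2: issue@1 deps=(None,None) exec_start@1 write@4
I1 mul r3: issue@2 deps=(None,None) exec_start@2 write@4
I2 add r3: issue@3 deps=(1,1) exec_start@4 write@7
I3 add r3: issue@4 deps=(0,0) exec_start@4 write@5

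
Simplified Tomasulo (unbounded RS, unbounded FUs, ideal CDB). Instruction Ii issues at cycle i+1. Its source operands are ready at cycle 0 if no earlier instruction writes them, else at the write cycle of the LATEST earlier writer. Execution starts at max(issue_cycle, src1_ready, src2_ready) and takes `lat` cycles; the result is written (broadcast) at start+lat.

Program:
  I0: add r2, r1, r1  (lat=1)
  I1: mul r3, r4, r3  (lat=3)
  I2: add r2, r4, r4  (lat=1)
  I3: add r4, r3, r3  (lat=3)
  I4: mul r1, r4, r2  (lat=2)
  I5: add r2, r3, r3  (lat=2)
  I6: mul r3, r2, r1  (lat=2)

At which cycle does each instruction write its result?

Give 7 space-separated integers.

I0 add r2: issue@1 deps=(None,None) exec_start@1 write@2
I1 mul r3: issue@2 deps=(None,None) exec_start@2 write@5
I2 add r2: issue@3 deps=(None,None) exec_start@3 write@4
I3 add r4: issue@4 deps=(1,1) exec_start@5 write@8
I4 mul r1: issue@5 deps=(3,2) exec_start@8 write@10
I5 add r2: issue@6 deps=(1,1) exec_start@6 write@8
I6 mul r3: issue@7 deps=(5,4) exec_start@10 write@12

Answer: 2 5 4 8 10 8 12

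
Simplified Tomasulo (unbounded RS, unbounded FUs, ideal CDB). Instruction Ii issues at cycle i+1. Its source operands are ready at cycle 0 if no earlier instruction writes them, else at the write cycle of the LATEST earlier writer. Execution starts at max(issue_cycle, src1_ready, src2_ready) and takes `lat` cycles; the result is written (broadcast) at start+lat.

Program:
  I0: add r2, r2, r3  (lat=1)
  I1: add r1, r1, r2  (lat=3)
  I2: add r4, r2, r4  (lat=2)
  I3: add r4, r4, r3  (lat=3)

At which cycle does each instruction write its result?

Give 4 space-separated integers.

Answer: 2 5 5 8

Derivation:
I0 add r2: issue@1 deps=(None,None) exec_start@1 write@2
I1 add r1: issue@2 deps=(None,0) exec_start@2 write@5
I2 add r4: issue@3 deps=(0,None) exec_start@3 write@5
I3 add r4: issue@4 deps=(2,None) exec_start@5 write@8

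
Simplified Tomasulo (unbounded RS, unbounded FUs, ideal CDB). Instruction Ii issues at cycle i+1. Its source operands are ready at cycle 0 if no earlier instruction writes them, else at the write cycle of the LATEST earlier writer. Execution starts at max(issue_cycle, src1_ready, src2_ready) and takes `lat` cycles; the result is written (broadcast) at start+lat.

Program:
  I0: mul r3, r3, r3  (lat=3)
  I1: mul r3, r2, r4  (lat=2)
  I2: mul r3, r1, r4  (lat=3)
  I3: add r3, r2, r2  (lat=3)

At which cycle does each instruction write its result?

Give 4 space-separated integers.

Answer: 4 4 6 7

Derivation:
I0 mul r3: issue@1 deps=(None,None) exec_start@1 write@4
I1 mul r3: issue@2 deps=(None,None) exec_start@2 write@4
I2 mul r3: issue@3 deps=(None,None) exec_start@3 write@6
I3 add r3: issue@4 deps=(None,None) exec_start@4 write@7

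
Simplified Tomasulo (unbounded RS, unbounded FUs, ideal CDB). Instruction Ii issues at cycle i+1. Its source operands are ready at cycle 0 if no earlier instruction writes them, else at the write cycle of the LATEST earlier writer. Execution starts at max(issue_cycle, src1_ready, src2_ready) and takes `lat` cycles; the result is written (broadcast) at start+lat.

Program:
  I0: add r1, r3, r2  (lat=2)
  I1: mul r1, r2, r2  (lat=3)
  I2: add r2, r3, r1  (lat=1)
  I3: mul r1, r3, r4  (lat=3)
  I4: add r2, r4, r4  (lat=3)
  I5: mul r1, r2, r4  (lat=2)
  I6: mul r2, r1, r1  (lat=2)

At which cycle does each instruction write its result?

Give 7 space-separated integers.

Answer: 3 5 6 7 8 10 12

Derivation:
I0 add r1: issue@1 deps=(None,None) exec_start@1 write@3
I1 mul r1: issue@2 deps=(None,None) exec_start@2 write@5
I2 add r2: issue@3 deps=(None,1) exec_start@5 write@6
I3 mul r1: issue@4 deps=(None,None) exec_start@4 write@7
I4 add r2: issue@5 deps=(None,None) exec_start@5 write@8
I5 mul r1: issue@6 deps=(4,None) exec_start@8 write@10
I6 mul r2: issue@7 deps=(5,5) exec_start@10 write@12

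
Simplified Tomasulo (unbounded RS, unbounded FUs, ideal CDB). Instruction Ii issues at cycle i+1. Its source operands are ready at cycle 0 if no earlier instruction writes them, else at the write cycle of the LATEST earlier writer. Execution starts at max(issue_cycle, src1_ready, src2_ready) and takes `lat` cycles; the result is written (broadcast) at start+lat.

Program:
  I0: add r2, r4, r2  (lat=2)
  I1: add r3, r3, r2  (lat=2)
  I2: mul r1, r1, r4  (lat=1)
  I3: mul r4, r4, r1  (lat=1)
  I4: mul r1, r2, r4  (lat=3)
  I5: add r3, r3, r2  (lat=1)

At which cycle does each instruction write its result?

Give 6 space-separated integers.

Answer: 3 5 4 5 8 7

Derivation:
I0 add r2: issue@1 deps=(None,None) exec_start@1 write@3
I1 add r3: issue@2 deps=(None,0) exec_start@3 write@5
I2 mul r1: issue@3 deps=(None,None) exec_start@3 write@4
I3 mul r4: issue@4 deps=(None,2) exec_start@4 write@5
I4 mul r1: issue@5 deps=(0,3) exec_start@5 write@8
I5 add r3: issue@6 deps=(1,0) exec_start@6 write@7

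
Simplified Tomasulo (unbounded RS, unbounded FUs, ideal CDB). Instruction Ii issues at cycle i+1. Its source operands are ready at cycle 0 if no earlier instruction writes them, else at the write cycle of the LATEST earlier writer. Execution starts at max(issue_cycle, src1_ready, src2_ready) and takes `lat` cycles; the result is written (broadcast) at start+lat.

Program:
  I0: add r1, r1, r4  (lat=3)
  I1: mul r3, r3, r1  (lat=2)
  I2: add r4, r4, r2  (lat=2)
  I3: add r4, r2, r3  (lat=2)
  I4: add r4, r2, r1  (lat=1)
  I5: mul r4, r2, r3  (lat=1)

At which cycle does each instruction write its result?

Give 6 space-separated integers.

I0 add r1: issue@1 deps=(None,None) exec_start@1 write@4
I1 mul r3: issue@2 deps=(None,0) exec_start@4 write@6
I2 add r4: issue@3 deps=(None,None) exec_start@3 write@5
I3 add r4: issue@4 deps=(None,1) exec_start@6 write@8
I4 add r4: issue@5 deps=(None,0) exec_start@5 write@6
I5 mul r4: issue@6 deps=(None,1) exec_start@6 write@7

Answer: 4 6 5 8 6 7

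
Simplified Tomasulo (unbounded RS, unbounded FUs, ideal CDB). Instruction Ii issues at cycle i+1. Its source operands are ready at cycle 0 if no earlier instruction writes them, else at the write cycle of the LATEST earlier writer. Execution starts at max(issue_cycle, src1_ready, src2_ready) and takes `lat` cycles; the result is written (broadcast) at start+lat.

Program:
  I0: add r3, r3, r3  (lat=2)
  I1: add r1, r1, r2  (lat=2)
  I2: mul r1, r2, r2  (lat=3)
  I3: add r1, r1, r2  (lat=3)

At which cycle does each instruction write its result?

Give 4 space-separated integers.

Answer: 3 4 6 9

Derivation:
I0 add r3: issue@1 deps=(None,None) exec_start@1 write@3
I1 add r1: issue@2 deps=(None,None) exec_start@2 write@4
I2 mul r1: issue@3 deps=(None,None) exec_start@3 write@6
I3 add r1: issue@4 deps=(2,None) exec_start@6 write@9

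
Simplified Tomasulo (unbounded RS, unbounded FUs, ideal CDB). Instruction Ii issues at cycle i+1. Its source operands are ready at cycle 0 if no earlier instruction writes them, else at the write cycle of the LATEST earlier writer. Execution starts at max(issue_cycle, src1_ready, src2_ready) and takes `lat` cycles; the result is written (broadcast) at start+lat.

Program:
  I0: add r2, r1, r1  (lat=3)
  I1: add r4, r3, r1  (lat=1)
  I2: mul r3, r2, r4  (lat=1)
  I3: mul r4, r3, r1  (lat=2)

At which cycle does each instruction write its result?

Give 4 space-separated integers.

I0 add r2: issue@1 deps=(None,None) exec_start@1 write@4
I1 add r4: issue@2 deps=(None,None) exec_start@2 write@3
I2 mul r3: issue@3 deps=(0,1) exec_start@4 write@5
I3 mul r4: issue@4 deps=(2,None) exec_start@5 write@7

Answer: 4 3 5 7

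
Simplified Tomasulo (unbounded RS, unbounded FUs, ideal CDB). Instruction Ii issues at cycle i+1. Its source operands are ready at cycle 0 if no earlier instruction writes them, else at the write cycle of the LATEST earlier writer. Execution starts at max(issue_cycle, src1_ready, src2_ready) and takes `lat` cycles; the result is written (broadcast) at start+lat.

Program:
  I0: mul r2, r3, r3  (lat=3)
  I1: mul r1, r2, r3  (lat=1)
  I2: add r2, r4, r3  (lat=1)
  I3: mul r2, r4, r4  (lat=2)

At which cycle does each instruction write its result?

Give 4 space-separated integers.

Answer: 4 5 4 6

Derivation:
I0 mul r2: issue@1 deps=(None,None) exec_start@1 write@4
I1 mul r1: issue@2 deps=(0,None) exec_start@4 write@5
I2 add r2: issue@3 deps=(None,None) exec_start@3 write@4
I3 mul r2: issue@4 deps=(None,None) exec_start@4 write@6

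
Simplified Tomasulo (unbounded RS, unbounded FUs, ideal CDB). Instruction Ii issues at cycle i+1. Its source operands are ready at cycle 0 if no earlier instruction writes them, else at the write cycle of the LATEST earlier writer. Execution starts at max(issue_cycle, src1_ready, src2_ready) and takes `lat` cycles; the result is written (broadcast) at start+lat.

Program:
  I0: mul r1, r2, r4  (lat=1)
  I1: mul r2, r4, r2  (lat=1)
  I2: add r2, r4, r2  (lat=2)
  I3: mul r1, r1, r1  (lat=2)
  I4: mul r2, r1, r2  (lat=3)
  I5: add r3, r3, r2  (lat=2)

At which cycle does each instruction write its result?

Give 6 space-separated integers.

Answer: 2 3 5 6 9 11

Derivation:
I0 mul r1: issue@1 deps=(None,None) exec_start@1 write@2
I1 mul r2: issue@2 deps=(None,None) exec_start@2 write@3
I2 add r2: issue@3 deps=(None,1) exec_start@3 write@5
I3 mul r1: issue@4 deps=(0,0) exec_start@4 write@6
I4 mul r2: issue@5 deps=(3,2) exec_start@6 write@9
I5 add r3: issue@6 deps=(None,4) exec_start@9 write@11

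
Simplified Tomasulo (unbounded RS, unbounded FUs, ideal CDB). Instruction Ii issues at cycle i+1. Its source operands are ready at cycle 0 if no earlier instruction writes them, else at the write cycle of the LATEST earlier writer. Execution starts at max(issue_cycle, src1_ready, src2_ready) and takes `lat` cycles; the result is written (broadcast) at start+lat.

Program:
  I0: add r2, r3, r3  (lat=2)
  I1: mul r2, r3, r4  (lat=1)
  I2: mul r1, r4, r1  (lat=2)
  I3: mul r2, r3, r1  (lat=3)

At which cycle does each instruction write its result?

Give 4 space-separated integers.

Answer: 3 3 5 8

Derivation:
I0 add r2: issue@1 deps=(None,None) exec_start@1 write@3
I1 mul r2: issue@2 deps=(None,None) exec_start@2 write@3
I2 mul r1: issue@3 deps=(None,None) exec_start@3 write@5
I3 mul r2: issue@4 deps=(None,2) exec_start@5 write@8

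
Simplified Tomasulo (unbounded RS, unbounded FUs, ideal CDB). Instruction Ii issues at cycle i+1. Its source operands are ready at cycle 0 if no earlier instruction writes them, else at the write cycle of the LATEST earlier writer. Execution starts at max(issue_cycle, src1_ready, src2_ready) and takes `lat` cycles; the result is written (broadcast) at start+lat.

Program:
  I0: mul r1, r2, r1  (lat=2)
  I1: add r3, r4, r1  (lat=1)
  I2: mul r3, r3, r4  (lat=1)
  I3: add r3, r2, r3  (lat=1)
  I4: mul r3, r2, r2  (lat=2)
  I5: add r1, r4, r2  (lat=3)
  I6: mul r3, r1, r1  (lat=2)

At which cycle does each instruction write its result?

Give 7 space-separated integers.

I0 mul r1: issue@1 deps=(None,None) exec_start@1 write@3
I1 add r3: issue@2 deps=(None,0) exec_start@3 write@4
I2 mul r3: issue@3 deps=(1,None) exec_start@4 write@5
I3 add r3: issue@4 deps=(None,2) exec_start@5 write@6
I4 mul r3: issue@5 deps=(None,None) exec_start@5 write@7
I5 add r1: issue@6 deps=(None,None) exec_start@6 write@9
I6 mul r3: issue@7 deps=(5,5) exec_start@9 write@11

Answer: 3 4 5 6 7 9 11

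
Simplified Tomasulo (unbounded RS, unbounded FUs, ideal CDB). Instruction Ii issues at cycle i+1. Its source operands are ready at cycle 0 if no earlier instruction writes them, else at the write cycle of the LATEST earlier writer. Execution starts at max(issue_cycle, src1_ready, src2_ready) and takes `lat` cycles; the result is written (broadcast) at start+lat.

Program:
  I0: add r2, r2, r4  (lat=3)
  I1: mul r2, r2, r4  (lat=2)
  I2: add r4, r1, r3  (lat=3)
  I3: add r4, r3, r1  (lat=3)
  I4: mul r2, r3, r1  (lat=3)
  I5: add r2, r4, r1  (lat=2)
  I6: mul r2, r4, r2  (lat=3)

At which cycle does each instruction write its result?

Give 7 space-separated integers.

I0 add r2: issue@1 deps=(None,None) exec_start@1 write@4
I1 mul r2: issue@2 deps=(0,None) exec_start@4 write@6
I2 add r4: issue@3 deps=(None,None) exec_start@3 write@6
I3 add r4: issue@4 deps=(None,None) exec_start@4 write@7
I4 mul r2: issue@5 deps=(None,None) exec_start@5 write@8
I5 add r2: issue@6 deps=(3,None) exec_start@7 write@9
I6 mul r2: issue@7 deps=(3,5) exec_start@9 write@12

Answer: 4 6 6 7 8 9 12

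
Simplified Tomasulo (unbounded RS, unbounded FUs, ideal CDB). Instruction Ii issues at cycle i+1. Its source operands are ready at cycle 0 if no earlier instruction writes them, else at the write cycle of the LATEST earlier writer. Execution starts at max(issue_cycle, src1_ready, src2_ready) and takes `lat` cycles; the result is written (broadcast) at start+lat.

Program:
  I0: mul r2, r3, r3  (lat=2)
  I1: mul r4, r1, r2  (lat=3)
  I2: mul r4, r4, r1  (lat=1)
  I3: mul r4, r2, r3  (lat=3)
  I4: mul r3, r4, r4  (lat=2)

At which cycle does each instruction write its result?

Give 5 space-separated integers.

I0 mul r2: issue@1 deps=(None,None) exec_start@1 write@3
I1 mul r4: issue@2 deps=(None,0) exec_start@3 write@6
I2 mul r4: issue@3 deps=(1,None) exec_start@6 write@7
I3 mul r4: issue@4 deps=(0,None) exec_start@4 write@7
I4 mul r3: issue@5 deps=(3,3) exec_start@7 write@9

Answer: 3 6 7 7 9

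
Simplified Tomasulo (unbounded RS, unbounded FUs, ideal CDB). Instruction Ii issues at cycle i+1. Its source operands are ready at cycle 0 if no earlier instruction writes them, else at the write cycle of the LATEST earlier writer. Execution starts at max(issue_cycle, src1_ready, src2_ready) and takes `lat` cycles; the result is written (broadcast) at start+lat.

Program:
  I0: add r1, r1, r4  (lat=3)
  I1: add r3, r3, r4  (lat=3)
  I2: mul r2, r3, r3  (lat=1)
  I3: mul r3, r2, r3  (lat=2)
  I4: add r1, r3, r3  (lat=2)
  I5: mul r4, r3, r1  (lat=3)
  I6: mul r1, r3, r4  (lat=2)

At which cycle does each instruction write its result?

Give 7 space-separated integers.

I0 add r1: issue@1 deps=(None,None) exec_start@1 write@4
I1 add r3: issue@2 deps=(None,None) exec_start@2 write@5
I2 mul r2: issue@3 deps=(1,1) exec_start@5 write@6
I3 mul r3: issue@4 deps=(2,1) exec_start@6 write@8
I4 add r1: issue@5 deps=(3,3) exec_start@8 write@10
I5 mul r4: issue@6 deps=(3,4) exec_start@10 write@13
I6 mul r1: issue@7 deps=(3,5) exec_start@13 write@15

Answer: 4 5 6 8 10 13 15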